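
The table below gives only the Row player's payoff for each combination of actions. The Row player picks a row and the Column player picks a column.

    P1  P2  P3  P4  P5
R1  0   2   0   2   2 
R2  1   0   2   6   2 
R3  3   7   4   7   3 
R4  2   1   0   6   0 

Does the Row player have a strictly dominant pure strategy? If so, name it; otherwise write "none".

R3

R3 vs R1: P1: 3>0, P2: 7>2, P3: 4>0, P4: 7>2, P5: 3>2.
R3 vs R2: P1: 3>1, P2: 7>0, P3: 4>2, P4: 7>6, P5: 3>2.
R3 vs R4: P1: 3>2, P2: 7>1, P3: 4>0, P4: 7>6, P5: 3>0.
R3 strictly beats every other strategy against every opponent action, so it is strictly dominant.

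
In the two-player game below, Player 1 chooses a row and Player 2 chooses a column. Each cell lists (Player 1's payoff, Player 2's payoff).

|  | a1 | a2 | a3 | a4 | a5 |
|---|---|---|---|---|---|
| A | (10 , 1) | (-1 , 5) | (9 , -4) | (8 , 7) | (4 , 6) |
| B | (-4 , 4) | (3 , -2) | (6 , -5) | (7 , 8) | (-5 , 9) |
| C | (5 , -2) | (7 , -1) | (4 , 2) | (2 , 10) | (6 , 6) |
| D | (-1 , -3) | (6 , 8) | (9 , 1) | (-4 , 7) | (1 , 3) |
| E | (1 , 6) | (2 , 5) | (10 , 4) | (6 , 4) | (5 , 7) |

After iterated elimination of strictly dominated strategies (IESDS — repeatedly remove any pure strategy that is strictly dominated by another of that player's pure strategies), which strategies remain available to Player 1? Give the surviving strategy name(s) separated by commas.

For Player 2, a5 strictly dominates a1 on the remaining rows (A: 6>1, B: 9>4, C: 6>-2, D: 3>-3, E: 7>6); eliminate a1.
Player 2's strategy a3 is strictly dominated by a5 (A: 6>-4, B: 9>-5, C: 6>2, D: 3>1, E: 7>4) and is removed.
For Player 1, C strictly dominates D on the remaining columns (a2: 7>6, a4: 2>-4, a5: 6>1); eliminate D.
Player 2's strategy a2 is strictly dominated by a5 (A: 6>5, B: 9>-2, C: 6>-1, E: 7>5) and is removed.
Player 1's strategy B is strictly dominated by A (a4: 8>7, a5: 4>-5) and is removed.
Among the remaining strategies, none is strictly dominated by another pure strategy of the same player, so the elimination stops.
Surviving strategies — Player 1: {A, C, E}; Player 2: {a4, a5}.

A, C, E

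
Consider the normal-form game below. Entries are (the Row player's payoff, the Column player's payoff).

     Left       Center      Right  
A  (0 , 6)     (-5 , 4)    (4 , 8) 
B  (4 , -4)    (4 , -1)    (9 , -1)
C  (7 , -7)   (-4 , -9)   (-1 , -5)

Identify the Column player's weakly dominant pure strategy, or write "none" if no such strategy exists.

Right

Right vs Left: A: 8>6, B: -1>-4, C: -5>-7.
Right vs Center: A: 8>4, B: -1=-1, C: -5>-9.
Right is at least as good as every other strategy against every opponent action, so it is weakly dominant.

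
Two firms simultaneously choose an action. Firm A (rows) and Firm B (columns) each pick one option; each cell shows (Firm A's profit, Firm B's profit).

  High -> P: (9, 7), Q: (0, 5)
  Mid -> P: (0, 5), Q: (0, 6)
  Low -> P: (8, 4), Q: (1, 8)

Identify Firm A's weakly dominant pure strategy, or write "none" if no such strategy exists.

none

High fails to dominate Low at Q (0<1).
Mid fails to dominate High at P (0<9).
Low fails to dominate High at P (8<9).
No single strategy dominates all the others.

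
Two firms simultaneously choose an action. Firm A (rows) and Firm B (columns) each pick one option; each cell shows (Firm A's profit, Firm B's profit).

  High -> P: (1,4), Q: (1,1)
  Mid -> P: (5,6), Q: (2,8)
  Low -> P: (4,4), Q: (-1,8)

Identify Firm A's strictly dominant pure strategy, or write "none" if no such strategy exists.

Mid

Mid vs High: P: 5>1, Q: 2>1.
Mid vs Low: P: 5>4, Q: 2>-1.
Mid strictly beats every other strategy against every opponent action, so it is strictly dominant.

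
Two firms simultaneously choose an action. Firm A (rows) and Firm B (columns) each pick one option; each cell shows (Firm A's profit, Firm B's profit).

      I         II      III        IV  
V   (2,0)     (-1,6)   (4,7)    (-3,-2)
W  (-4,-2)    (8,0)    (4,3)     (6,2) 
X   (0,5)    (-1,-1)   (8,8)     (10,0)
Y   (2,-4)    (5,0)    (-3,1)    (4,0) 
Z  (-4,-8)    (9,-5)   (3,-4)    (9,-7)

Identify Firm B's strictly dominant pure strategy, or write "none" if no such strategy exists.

III

III vs I: V: 7>0, W: 3>-2, X: 8>5, Y: 1>-4, Z: -4>-8.
III vs II: V: 7>6, W: 3>0, X: 8>-1, Y: 1>0, Z: -4>-5.
III vs IV: V: 7>-2, W: 3>2, X: 8>0, Y: 1>0, Z: -4>-7.
III strictly beats every other strategy against every opponent action, so it is strictly dominant.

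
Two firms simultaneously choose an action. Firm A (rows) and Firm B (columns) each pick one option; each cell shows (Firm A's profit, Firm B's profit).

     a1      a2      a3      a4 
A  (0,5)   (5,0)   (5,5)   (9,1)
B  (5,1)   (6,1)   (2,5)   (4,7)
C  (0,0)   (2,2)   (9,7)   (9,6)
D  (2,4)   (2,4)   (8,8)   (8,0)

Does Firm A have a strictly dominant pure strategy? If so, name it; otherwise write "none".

A fails to dominate B at a1 (0<5).
B fails to dominate A at a3 (2<5).
C fails to dominate A at a1 (0=0).
D fails to dominate A at a2 (2<5).
No single strategy dominates all the others.

none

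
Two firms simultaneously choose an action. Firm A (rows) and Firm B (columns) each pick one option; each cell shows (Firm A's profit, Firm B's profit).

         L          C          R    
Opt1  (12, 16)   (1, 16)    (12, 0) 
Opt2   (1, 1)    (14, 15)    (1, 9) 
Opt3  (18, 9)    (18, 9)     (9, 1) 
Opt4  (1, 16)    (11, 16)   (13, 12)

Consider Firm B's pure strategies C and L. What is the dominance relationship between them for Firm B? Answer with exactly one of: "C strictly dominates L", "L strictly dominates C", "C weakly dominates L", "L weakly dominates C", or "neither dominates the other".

C weakly dominates L

Compare C to L across every action of Firm A: Opt1: 16=16, Opt2: 15>1, Opt3: 9=9, Opt4: 16=16.
C is at least as good everywhere and strictly better somewhere (tied only at Opt1, Opt3, Opt4), so C weakly but not strictly dominates L.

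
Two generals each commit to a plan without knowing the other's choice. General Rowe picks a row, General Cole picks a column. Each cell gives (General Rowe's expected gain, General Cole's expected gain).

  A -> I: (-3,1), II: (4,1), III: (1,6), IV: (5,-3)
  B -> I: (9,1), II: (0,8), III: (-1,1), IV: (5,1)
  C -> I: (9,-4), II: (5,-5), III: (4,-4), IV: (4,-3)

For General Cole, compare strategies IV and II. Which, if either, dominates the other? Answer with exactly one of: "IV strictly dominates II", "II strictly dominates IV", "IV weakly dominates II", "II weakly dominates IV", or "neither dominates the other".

neither dominates the other

Compare IV to II across each opponent action: A: -3<1, B: 1<8, C: -3>-5.
IV does better at C but worse at A, B; neither strategy dominates the other.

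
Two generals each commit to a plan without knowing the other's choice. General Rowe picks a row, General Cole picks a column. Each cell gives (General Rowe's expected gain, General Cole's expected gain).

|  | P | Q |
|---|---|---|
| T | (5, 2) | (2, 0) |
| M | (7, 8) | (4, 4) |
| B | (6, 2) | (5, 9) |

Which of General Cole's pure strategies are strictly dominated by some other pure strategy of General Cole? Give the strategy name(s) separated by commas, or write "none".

none

P is not dominated — it holds its own against Q at T (2>0).
Q is not dominated — it holds its own against P at B (9>2).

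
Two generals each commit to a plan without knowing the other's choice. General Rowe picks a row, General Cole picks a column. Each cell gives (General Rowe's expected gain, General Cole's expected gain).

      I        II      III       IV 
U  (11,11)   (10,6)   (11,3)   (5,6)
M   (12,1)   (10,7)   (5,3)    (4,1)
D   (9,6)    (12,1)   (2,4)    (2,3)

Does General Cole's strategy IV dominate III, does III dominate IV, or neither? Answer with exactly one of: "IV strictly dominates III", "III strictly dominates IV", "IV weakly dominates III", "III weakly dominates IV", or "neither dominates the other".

neither dominates the other

Compare IV to III across each choice by General Rowe: U: 6>3, M: 1<3, D: 3<4.
IV does better at U but worse at M, D; neither strategy dominates the other.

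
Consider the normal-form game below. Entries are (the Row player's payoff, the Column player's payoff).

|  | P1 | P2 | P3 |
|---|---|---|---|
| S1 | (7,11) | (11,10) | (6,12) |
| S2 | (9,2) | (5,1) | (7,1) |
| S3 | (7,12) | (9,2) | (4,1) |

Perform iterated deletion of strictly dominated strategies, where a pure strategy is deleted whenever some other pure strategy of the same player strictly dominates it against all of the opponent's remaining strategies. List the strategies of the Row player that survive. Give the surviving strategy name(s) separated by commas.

For the Column player, P1 strictly dominates P2 on the remaining rows (S1: 11>10, S2: 2>1, S3: 12>2); eliminate P2.
Row S1 is eliminated: S2 beats it against every remaining column (P1: 9>7, P3: 7>6).
The Row player's strategy S3 is strictly dominated by S2 (P1: 9>7, P3: 7>4) and is removed.
For the Column player, P1 strictly dominates P3 on the remaining rows (S2: 2>1); eliminate P3.
Among the remaining strategies, none is strictly dominated by another pure strategy of the same player, so the elimination stops.
Surviving strategies — the Row player: {S2}; the Column player: {P1}.

S2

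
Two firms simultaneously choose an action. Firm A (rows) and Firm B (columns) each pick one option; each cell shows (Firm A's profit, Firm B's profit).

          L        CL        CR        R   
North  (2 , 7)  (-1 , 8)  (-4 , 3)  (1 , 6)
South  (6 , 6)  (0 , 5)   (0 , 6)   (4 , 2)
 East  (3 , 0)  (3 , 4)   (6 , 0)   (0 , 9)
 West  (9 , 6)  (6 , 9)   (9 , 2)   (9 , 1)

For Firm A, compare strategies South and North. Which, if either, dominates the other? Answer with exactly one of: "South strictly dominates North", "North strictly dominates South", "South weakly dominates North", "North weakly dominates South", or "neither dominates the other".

South's payoffs vs North's, by Firm B's action — L: 6>2, CL: 0>-1, CR: 0>-4, R: 4>1.
Every comparison favours South, so South strictly dominates North.

South strictly dominates North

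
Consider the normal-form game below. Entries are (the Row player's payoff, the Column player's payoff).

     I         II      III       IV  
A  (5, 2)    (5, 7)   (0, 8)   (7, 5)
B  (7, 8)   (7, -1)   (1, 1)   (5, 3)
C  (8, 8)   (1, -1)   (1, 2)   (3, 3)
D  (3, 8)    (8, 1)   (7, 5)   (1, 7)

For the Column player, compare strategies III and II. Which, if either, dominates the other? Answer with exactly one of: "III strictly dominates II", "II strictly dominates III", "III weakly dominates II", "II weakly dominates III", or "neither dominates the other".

Compare III to II across each opponent action: A: 8>7, B: 1>-1, C: 2>-1, D: 5>1.
III gives a strictly higher payoff against each opponent action, so III strictly dominates II.

III strictly dominates II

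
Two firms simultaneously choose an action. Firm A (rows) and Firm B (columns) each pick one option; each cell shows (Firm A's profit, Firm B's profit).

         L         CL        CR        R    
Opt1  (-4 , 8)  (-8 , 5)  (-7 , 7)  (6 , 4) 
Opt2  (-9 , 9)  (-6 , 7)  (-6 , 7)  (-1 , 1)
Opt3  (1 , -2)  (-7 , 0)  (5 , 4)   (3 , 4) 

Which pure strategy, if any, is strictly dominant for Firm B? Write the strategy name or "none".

L fails to dominate CL at Opt3 (-2<0).
CL fails to dominate L at Opt1 (5<8).
CR fails to dominate L at Opt1 (7<8).
R fails to dominate L at Opt1 (4<8).
No single strategy dominates all the others.

none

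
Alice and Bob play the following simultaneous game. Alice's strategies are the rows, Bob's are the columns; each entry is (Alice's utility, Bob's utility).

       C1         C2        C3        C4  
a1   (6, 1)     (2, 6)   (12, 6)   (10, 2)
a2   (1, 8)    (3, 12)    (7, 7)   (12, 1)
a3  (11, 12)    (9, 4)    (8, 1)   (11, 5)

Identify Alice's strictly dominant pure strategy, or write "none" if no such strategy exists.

a1 fails to dominate a2 at C2 (2<3).
a2 fails to dominate a1 at C1 (1<6).
a3 fails to dominate a1 at C3 (8<12).
No single strategy dominates all the others.

none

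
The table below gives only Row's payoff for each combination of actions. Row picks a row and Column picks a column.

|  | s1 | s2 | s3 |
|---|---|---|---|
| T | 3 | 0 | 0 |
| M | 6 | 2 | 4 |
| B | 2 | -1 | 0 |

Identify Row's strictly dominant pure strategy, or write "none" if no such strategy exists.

M

M vs T: s1: 6>3, s2: 2>0, s3: 4>0.
M vs B: s1: 6>2, s2: 2>-1, s3: 4>0.
M strictly beats every other strategy against every opponent action, so it is strictly dominant.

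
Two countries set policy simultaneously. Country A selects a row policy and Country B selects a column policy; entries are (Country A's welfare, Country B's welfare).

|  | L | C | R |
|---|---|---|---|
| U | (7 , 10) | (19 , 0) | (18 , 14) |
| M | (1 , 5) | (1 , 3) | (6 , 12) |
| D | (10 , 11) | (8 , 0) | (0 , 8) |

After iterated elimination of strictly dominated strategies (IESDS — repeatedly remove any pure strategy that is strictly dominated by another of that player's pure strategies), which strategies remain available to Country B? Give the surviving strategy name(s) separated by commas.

For Country A, U strictly dominates M on the remaining columns (L: 7>1, C: 19>1, R: 18>6); eliminate M.
For Country B, L strictly dominates C on the remaining rows (U: 10>0, D: 11>0); eliminate C.
Among the remaining strategies, none is strictly dominated by another pure strategy of the same player, so the elimination stops.
Surviving strategies — Country A: {U, D}; Country B: {L, R}.

L, R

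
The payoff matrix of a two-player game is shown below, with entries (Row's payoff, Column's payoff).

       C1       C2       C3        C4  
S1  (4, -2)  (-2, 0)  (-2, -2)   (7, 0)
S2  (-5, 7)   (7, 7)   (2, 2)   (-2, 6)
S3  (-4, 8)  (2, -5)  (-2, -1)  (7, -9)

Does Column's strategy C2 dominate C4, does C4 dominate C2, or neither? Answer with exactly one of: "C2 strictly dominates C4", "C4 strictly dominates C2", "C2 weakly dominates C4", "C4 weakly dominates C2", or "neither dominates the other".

C2 weakly dominates C4

Compare C2 to C4 across each choice by Row: S1: 0=0, S2: 7>6, S3: -5>-9.
C2 is at least as good everywhere and strictly better somewhere (tied only at S1), so C2 weakly but not strictly dominates C4.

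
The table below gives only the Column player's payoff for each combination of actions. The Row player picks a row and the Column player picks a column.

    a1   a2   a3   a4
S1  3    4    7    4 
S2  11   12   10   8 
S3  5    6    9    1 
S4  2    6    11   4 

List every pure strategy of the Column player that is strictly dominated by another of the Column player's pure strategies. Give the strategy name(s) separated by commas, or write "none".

a1: dominated, since a2 does at least as well everywhere (S1: 4>3, S2: 12>11, S3: 6>5, S4: 6>2).
a2: no other strategy beats it everywhere (a1 at S1 (4>3); a3 at S2 (12>10); a4 at S1 (4=4)).
Nothing dominates a3: a1 at S1 (7>3); a2 at S1 (7>4); a4 at S1 (7>4).
a4: dominated, since a3 does at least as well everywhere (S1: 7>4, S2: 10>8, S3: 9>1, S4: 11>4).

a1, a4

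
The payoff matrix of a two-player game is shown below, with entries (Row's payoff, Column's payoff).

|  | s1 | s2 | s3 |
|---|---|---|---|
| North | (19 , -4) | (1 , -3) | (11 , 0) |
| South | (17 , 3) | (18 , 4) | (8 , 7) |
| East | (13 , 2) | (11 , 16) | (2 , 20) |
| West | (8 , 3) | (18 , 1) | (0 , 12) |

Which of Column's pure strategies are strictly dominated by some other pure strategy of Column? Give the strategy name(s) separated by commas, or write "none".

s1 is strictly dominated by s3 (North: 0>-4, South: 7>3, East: 20>2, West: 12>3).
s3 strictly dominates s2 — North: 0>-3, South: 7>4, East: 20>16, West: 12>1.
s3: no other strategy beats it everywhere (s1 at North (0>-4); s2 at North (0>-3)).

s1, s2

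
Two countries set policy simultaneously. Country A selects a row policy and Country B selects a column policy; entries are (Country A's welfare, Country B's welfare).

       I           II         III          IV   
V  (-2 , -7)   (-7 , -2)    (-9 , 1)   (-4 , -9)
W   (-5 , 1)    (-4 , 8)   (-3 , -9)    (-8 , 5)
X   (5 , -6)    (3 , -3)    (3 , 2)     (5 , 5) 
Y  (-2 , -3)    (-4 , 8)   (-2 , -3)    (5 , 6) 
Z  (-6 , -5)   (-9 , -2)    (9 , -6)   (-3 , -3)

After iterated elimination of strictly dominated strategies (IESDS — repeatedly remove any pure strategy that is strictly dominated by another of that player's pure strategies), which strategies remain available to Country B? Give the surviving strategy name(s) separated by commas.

II, IV

Row V is eliminated: X beats it against every remaining column (I: 5>-2, II: 3>-7, III: 3>-9, IV: 5>-4).
Row W is eliminated: X beats it against every remaining column (I: 5>-5, II: 3>-4, III: 3>-3, IV: 5>-8).
Column I is eliminated: II beats it against every remaining row (X: -3>-6, Y: 8>-3, Z: -2>-5).
Column III is eliminated: IV beats it against every remaining row (X: 5>2, Y: 6>-3, Z: -3>-6).
Country A's strategy Z is strictly dominated by X (II: 3>-9, IV: 5>-3) and is removed.
Among the remaining strategies, none is strictly dominated by another pure strategy of the same player, so the elimination stops.
Surviving strategies — Country A: {X, Y}; Country B: {II, IV}.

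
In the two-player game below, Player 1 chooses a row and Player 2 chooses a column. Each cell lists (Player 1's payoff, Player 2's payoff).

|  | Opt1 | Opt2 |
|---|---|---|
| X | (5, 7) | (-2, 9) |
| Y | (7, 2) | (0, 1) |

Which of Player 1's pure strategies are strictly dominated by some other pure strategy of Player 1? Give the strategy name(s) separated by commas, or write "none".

Y strictly dominates X — Opt1: 7>5, Opt2: 0>-2.
Y is not dominated — it holds its own against X at Opt1 (7>5).

X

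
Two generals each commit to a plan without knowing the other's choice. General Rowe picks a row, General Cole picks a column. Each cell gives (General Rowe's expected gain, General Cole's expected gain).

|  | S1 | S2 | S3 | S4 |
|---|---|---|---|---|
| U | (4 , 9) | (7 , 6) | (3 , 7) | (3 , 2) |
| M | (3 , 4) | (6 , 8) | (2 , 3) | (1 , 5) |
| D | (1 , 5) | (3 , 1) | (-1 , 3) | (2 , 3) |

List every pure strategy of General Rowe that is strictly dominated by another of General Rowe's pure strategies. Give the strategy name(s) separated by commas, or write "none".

M, D

U is not dominated — it holds its own against M at S1 (4>3); D at S1 (4>1).
M is strictly dominated by U (S1: 4>3, S2: 7>6, S3: 3>2, S4: 3>1).
U strictly dominates D — S1: 4>1, S2: 7>3, S3: 3>-1, S4: 3>2.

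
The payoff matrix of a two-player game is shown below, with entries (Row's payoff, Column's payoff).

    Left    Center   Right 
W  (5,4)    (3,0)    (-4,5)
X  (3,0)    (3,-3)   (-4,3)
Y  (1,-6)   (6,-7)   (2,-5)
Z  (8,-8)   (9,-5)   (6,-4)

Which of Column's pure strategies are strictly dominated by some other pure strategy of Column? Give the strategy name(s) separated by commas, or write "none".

Left, Center

Left: dominated, since Right does at least as well everywhere (W: 5>4, X: 3>0, Y: -5>-6, Z: -4>-8).
Right strictly dominates Center — W: 5>0, X: 3>-3, Y: -5>-7, Z: -4>-5.
Right: no other strategy beats it everywhere (Left at W (5>4); Center at W (5>0)).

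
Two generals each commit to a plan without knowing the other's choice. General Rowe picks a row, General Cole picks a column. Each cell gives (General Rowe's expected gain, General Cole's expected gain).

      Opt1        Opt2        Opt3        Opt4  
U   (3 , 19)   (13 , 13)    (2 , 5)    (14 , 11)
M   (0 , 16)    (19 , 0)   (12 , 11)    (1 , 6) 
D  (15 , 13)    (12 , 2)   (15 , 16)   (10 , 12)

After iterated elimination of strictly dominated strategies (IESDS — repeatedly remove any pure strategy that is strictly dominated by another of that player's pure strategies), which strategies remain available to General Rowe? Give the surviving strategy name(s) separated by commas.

D

For General Cole, Opt1 strictly dominates Opt2 on the remaining rows (U: 19>13, M: 16>0, D: 13>2); eliminate Opt2.
General Rowe's strategy M is strictly dominated by D (Opt1: 15>0, Opt3: 15>12, Opt4: 10>1) and is removed.
General Cole's strategy Opt4 is strictly dominated by Opt1 (U: 19>11, D: 13>12) and is removed.
For General Rowe, D strictly dominates U on the remaining columns (Opt1: 15>3, Opt3: 15>2); eliminate U.
For General Cole, Opt3 strictly dominates Opt1 on the remaining rows (D: 16>13); eliminate Opt1.
Among the remaining strategies, none is strictly dominated by another pure strategy of the same player, so the elimination stops.
Surviving strategies — General Rowe: {D}; General Cole: {Opt3}.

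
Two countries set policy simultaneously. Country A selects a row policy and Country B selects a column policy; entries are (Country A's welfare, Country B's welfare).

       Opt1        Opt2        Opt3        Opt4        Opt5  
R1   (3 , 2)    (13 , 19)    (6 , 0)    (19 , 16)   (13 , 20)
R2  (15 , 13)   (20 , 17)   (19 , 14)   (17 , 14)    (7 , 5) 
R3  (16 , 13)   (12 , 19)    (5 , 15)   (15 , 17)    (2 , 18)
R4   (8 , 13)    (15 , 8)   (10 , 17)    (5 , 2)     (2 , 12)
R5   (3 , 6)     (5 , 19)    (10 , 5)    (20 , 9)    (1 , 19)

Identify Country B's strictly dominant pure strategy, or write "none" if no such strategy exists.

Opt1 fails to dominate Opt2 at R1 (2<19).
Opt2 fails to dominate Opt1 at R4 (8<13).
Opt3 fails to dominate Opt1 at R1 (0<2).
Opt4 fails to dominate Opt1 at R4 (2<13).
Opt5 fails to dominate Opt1 at R2 (5<13).
No single strategy dominates all the others.

none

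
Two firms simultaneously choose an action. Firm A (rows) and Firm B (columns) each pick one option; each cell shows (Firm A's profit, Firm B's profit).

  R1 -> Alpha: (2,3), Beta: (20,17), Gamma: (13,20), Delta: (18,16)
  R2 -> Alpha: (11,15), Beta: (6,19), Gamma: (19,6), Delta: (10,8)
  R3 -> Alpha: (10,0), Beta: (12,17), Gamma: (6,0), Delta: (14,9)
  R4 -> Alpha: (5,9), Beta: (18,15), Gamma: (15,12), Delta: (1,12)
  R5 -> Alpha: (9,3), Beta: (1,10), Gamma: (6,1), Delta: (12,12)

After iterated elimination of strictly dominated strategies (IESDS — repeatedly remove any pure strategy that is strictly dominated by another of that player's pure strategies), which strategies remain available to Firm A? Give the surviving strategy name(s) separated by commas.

R1, R2, R4

For Firm B, Beta strictly dominates Alpha on the remaining rows (R1: 17>3, R2: 19>15, R3: 17>0, R4: 15>9, R5: 10>3); eliminate Alpha.
Firm A's strategy R3 is strictly dominated by R1 (Beta: 20>12, Gamma: 13>6, Delta: 18>14) and is removed.
Firm A's strategy R5 is strictly dominated by R1 (Beta: 20>1, Gamma: 13>6, Delta: 18>12) and is removed.
Column Delta is eliminated: Beta beats it against every remaining row (R1: 17>16, R2: 19>8, R4: 15>12).
Among the remaining strategies, none is strictly dominated by another pure strategy of the same player, so the elimination stops.
Surviving strategies — Firm A: {R1, R2, R4}; Firm B: {Beta, Gamma}.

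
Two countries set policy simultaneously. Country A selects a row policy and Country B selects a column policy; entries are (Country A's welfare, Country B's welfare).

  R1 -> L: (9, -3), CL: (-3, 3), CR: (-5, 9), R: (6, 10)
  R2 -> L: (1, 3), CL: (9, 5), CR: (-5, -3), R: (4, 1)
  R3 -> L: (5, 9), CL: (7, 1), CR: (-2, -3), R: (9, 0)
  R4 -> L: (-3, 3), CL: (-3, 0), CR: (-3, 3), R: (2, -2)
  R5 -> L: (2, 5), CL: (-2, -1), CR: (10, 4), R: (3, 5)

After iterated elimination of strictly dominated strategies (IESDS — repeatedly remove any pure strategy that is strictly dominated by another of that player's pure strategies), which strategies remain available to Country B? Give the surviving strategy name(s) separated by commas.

L, CL, R

Country A's strategy R4 is strictly dominated by R3 (L: 5>-3, CL: 7>-3, CR: -2>-3, R: 9>2) and is removed.
Column CR is eliminated: R beats it against every remaining row (R1: 10>9, R2: 1>-3, R3: 0>-3, R5: 5>4).
Row R5 is eliminated: R3 beats it against every remaining column (L: 5>2, CL: 7>-2, R: 9>3).
Among the remaining strategies, none is strictly dominated by another pure strategy of the same player, so the elimination stops.
Surviving strategies — Country A: {R1, R2, R3}; Country B: {L, CL, R}.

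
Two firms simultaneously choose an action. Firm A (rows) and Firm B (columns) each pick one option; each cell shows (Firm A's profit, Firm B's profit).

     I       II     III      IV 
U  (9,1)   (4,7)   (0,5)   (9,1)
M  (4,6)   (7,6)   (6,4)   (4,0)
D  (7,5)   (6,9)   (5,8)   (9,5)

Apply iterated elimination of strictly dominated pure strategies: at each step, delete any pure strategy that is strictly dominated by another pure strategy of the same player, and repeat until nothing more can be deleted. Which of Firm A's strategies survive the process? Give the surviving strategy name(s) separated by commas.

U, M, D

For Firm B, II strictly dominates III on the remaining rows (U: 7>5, M: 6>4, D: 9>8); eliminate III.
Column IV is eliminated: II beats it against every remaining row (U: 7>1, M: 6>0, D: 9>5).
Among the remaining strategies, none is strictly dominated by another pure strategy of the same player, so the elimination stops.
Surviving strategies — Firm A: {U, M, D}; Firm B: {I, II}.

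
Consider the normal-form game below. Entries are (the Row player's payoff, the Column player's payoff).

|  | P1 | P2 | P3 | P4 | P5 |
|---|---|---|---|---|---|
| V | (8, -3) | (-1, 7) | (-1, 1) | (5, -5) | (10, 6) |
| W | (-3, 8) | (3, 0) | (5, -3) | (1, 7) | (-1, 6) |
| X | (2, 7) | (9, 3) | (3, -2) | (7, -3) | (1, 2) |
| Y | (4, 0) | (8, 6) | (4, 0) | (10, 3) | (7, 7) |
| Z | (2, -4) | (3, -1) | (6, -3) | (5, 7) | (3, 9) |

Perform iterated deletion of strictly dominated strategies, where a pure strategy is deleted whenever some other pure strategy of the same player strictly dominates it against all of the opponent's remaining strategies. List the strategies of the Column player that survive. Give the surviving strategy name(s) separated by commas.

The Column player's strategy P3 is strictly dominated by P2 (V: 7>1, W: 0>-3, X: 3>-2, Y: 6>0, Z: -1>-3) and is removed.
The Row player's strategy W is strictly dominated by X (P1: 2>-3, P2: 9>3, P4: 7>1, P5: 1>-1) and is removed.
Row Z is eliminated: Y beats it against every remaining column (P1: 4>2, P2: 8>3, P4: 10>5, P5: 7>3).
For the Column player, P2 strictly dominates P4 on the remaining rows (V: 7>-5, X: 3>-3, Y: 6>3); eliminate P4.
Among the remaining strategies, none is strictly dominated by another pure strategy of the same player, so the elimination stops.
Surviving strategies — the Row player: {V, X, Y}; the Column player: {P1, P2, P5}.

P1, P2, P5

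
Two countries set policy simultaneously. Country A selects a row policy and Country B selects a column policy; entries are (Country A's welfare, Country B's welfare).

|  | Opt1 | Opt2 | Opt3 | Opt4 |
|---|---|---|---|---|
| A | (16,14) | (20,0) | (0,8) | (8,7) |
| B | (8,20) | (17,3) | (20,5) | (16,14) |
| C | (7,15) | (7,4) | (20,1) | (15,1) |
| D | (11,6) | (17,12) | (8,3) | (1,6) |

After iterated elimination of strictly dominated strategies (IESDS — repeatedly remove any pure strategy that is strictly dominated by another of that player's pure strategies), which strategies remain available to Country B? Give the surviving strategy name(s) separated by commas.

Country B's strategy Opt3 is strictly dominated by Opt1 (A: 14>8, B: 20>5, C: 15>1, D: 6>3) and is removed.
Country A's strategy C is strictly dominated by B (Opt1: 8>7, Opt2: 17>7, Opt4: 16>15) and is removed.
Row D is eliminated: A beats it against every remaining column (Opt1: 16>11, Opt2: 20>17, Opt4: 8>1).
Country B's strategy Opt2 is strictly dominated by Opt1 (A: 14>0, B: 20>3) and is removed.
Country B's strategy Opt4 is strictly dominated by Opt1 (A: 14>7, B: 20>14) and is removed.
Row B is eliminated: A beats it against every remaining column (Opt1: 16>8).
Among the remaining strategies, none is strictly dominated by another pure strategy of the same player, so the elimination stops.
Surviving strategies — Country A: {A}; Country B: {Opt1}.

Opt1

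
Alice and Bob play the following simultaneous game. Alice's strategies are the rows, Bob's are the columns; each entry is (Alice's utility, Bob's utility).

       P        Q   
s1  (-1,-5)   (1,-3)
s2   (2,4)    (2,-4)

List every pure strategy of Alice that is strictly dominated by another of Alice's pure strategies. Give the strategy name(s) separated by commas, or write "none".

s1

s2 strictly dominates s1 — P: 2>-1, Q: 2>1.
Nothing dominates s2: s1 at P (2>-1).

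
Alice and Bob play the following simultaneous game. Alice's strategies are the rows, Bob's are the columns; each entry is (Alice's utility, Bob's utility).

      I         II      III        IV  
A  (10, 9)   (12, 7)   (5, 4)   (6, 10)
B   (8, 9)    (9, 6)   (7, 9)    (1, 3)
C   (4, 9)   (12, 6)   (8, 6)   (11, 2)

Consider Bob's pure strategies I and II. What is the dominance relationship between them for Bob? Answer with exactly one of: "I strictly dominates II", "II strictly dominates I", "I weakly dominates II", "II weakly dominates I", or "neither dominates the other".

Compare I to II across each choice by Alice: A: 9>7, B: 9>6, C: 9>6.
I gives a strictly higher payoff against each choice by Alice, so I strictly dominates II.

I strictly dominates II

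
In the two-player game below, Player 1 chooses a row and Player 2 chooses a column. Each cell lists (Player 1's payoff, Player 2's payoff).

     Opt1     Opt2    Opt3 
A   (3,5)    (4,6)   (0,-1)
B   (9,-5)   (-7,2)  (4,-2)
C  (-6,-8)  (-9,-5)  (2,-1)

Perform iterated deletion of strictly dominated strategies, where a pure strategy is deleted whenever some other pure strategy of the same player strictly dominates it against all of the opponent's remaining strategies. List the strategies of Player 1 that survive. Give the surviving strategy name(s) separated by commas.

Player 1's strategy C is strictly dominated by B (Opt1: 9>-6, Opt2: -7>-9, Opt3: 4>2) and is removed.
Column Opt1 is eliminated: Opt2 beats it against every remaining row (A: 6>5, B: 2>-5).
Column Opt3 is eliminated: Opt2 beats it against every remaining row (A: 6>-1, B: 2>-2).
Row B is eliminated: A beats it against every remaining column (Opt2: 4>-7).
Among the remaining strategies, none is strictly dominated by another pure strategy of the same player, so the elimination stops.
Surviving strategies — Player 1: {A}; Player 2: {Opt2}.

A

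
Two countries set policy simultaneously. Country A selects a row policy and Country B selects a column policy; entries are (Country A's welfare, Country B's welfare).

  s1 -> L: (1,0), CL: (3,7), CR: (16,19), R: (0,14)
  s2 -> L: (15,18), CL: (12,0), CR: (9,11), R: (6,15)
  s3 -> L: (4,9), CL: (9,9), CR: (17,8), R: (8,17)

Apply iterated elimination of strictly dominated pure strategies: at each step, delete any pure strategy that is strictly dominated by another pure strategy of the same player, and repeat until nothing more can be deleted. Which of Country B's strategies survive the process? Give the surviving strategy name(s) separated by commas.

Row s1 is eliminated: s3 beats it against every remaining column (L: 4>1, CL: 9>3, CR: 17>16, R: 8>0).
For Country B, R strictly dominates CL on the remaining rows (s2: 15>0, s3: 17>9); eliminate CL.
For Country B, L strictly dominates CR on the remaining rows (s2: 18>11, s3: 9>8); eliminate CR.
Among the remaining strategies, none is strictly dominated by another pure strategy of the same player, so the elimination stops.
Surviving strategies — Country A: {s2, s3}; Country B: {L, R}.

L, R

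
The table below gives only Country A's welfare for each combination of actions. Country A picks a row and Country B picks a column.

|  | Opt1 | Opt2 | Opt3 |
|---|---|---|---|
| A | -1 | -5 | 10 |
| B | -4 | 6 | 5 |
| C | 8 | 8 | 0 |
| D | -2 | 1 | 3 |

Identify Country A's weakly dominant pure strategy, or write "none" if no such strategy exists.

A fails to dominate B at Opt2 (-5<6).
B fails to dominate A at Opt1 (-4<-1).
C fails to dominate A at Opt3 (0<10).
D fails to dominate A at Opt1 (-2<-1).
No single strategy dominates all the others.

none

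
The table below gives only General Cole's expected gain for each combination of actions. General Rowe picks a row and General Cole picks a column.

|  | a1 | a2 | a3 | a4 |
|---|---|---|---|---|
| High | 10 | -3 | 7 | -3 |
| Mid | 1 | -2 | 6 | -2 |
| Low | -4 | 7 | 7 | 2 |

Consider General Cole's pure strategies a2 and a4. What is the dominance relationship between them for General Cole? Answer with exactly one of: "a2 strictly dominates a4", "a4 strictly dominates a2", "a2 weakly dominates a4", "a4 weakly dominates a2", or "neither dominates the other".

a2's payoffs vs a4's, by General Rowe's action — High: -3=-3, Mid: -2=-2, Low: 7>2.
a2 is at least as good everywhere and strictly better somewhere (tied only at High, Mid), so a2 weakly but not strictly dominates a4.

a2 weakly dominates a4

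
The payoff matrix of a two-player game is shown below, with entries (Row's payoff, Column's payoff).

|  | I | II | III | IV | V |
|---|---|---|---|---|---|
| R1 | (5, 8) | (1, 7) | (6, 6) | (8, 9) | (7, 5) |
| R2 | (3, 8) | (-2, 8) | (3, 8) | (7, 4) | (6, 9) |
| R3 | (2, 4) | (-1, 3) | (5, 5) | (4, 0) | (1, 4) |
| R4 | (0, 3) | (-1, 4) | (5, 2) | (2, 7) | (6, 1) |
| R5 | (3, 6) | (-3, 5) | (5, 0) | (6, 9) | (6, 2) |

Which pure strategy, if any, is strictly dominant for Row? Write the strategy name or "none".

R1

R1 vs R2: I: 5>3, II: 1>-2, III: 6>3, IV: 8>7, V: 7>6.
R1 vs R3: I: 5>2, II: 1>-1, III: 6>5, IV: 8>4, V: 7>1.
R1 vs R4: I: 5>0, II: 1>-1, III: 6>5, IV: 8>2, V: 7>6.
R1 vs R5: I: 5>3, II: 1>-3, III: 6>5, IV: 8>6, V: 7>6.
R1 strictly beats every other strategy against every opponent action, so it is strictly dominant.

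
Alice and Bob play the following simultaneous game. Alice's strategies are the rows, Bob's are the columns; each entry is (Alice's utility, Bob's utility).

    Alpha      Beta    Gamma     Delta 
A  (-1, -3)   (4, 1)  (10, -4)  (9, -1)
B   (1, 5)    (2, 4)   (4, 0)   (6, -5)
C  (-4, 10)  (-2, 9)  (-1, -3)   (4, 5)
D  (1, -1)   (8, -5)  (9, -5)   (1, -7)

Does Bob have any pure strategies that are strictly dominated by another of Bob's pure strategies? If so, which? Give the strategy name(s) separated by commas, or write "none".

Gamma, Delta

Alpha: no other strategy beats it everywhere (Beta at B (5>4); Gamma at A (-3>-4); Delta at B (5>-5)).
Nothing dominates Beta: Alpha at A (1>-3); Gamma at A (1>-4); Delta at A (1>-1).
Gamma is strictly dominated by Alpha (A: -3>-4, B: 5>0, C: 10>-3, D: -1>-5).
Beta strictly dominates Delta — A: 1>-1, B: 4>-5, C: 9>5, D: -5>-7.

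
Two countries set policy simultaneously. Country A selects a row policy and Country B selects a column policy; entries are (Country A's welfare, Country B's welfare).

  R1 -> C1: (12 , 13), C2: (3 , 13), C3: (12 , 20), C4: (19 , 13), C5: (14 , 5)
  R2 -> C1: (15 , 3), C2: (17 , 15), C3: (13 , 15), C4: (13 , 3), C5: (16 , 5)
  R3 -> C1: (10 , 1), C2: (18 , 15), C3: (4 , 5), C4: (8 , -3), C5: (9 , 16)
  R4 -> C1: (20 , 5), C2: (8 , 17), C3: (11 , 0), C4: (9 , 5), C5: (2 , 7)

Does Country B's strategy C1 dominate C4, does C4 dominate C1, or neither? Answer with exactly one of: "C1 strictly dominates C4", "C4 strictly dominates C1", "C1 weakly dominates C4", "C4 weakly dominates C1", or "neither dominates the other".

Compare C1 to C4 across each choice by Country A: R1: 13=13, R2: 3=3, R3: 1>-3, R4: 5=5.
C1 is at least as good everywhere and strictly better somewhere (tied only at R1, R2, R4), so C1 weakly but not strictly dominates C4.

C1 weakly dominates C4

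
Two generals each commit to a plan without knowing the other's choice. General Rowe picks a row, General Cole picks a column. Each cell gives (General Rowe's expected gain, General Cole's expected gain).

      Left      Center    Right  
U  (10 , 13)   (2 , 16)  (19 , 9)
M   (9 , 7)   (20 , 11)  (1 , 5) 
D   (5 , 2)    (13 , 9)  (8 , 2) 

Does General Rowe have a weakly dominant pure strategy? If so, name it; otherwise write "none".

none

U fails to dominate M at Center (2<20).
M fails to dominate U at Left (9<10).
D fails to dominate U at Left (5<10).
No single strategy dominates all the others.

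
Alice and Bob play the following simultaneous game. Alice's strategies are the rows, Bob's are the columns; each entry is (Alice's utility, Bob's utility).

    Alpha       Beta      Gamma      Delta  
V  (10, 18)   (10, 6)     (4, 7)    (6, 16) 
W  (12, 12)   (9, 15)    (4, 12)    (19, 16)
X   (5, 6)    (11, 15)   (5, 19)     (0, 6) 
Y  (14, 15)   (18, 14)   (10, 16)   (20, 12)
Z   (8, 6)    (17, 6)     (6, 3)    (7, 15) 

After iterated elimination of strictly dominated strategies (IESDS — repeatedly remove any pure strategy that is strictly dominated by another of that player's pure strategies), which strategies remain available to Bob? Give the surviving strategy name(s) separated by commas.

For Alice, Y strictly dominates V on the remaining columns (Alpha: 14>10, Beta: 18>10, Gamma: 10>4, Delta: 20>6); eliminate V.
Row W is eliminated: Y beats it against every remaining column (Alpha: 14>12, Beta: 18>9, Gamma: 10>4, Delta: 20>19).
Row X is eliminated: Y beats it against every remaining column (Alpha: 14>5, Beta: 18>11, Gamma: 10>5, Delta: 20>0).
For Alice, Y strictly dominates Z on the remaining columns (Alpha: 14>8, Beta: 18>17, Gamma: 10>6, Delta: 20>7); eliminate Z.
Column Alpha is eliminated: Gamma beats it against every remaining row (Y: 16>15).
Column Beta is eliminated: Gamma beats it against every remaining row (Y: 16>14).
For Bob, Gamma strictly dominates Delta on the remaining rows (Y: 16>12); eliminate Delta.
Among the remaining strategies, none is strictly dominated by another pure strategy of the same player, so the elimination stops.
Surviving strategies — Alice: {Y}; Bob: {Gamma}.

Gamma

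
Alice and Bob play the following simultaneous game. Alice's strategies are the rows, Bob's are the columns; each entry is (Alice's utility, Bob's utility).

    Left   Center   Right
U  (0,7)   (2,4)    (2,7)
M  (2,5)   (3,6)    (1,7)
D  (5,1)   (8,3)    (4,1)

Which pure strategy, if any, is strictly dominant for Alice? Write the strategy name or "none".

D vs U: Left: 5>0, Center: 8>2, Right: 4>2.
D vs M: Left: 5>2, Center: 8>3, Right: 4>1.
D strictly beats every other strategy against every opponent action, so it is strictly dominant.

D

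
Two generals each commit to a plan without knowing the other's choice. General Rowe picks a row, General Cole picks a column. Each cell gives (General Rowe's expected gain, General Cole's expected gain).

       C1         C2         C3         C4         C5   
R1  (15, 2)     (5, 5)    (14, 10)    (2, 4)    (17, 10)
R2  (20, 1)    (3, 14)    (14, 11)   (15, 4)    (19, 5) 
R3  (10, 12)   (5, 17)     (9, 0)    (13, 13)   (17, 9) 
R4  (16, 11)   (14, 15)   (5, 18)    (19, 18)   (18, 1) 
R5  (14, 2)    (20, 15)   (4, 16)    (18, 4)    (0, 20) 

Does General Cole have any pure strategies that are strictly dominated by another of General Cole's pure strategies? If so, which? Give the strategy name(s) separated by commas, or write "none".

C1 is strictly dominated by C2 (R1: 5>2, R2: 14>1, R3: 17>12, R4: 15>11, R5: 15>2).
C2 is not dominated — it holds its own against C1 at R1 (5>2); C3 at R2 (14>11); C4 at R1 (5>4); C5 at R2 (14>5).
Nothing dominates C3: C1 at R1 (10>2); C2 at R1 (10>5); C4 at R1 (10>4); C5 at R1 (10=10).
C4: no other strategy beats it everywhere (C1 at R1 (4>2); C2 at R4 (18>15); C3 at R3 (13>0); C5 at R3 (13>9)).
Nothing dominates C5: C1 at R1 (10>2); C2 at R1 (10>5); C3 at R1 (10=10); C4 at R1 (10>4).

C1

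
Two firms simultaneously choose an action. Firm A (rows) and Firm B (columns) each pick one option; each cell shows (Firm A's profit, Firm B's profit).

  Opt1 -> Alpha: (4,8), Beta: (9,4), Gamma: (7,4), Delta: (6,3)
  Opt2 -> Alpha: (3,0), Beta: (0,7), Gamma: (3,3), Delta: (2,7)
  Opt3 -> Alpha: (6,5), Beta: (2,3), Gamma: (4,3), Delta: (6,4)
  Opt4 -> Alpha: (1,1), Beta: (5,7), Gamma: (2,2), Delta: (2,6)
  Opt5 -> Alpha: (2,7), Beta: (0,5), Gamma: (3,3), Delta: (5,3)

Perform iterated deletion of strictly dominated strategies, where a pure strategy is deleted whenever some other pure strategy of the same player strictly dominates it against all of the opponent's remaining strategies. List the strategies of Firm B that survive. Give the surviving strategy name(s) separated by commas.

Alpha

Row Opt2 is eliminated: Opt1 beats it against every remaining column (Alpha: 4>3, Beta: 9>0, Gamma: 7>3, Delta: 6>2).
For Firm A, Opt1 strictly dominates Opt4 on the remaining columns (Alpha: 4>1, Beta: 9>5, Gamma: 7>2, Delta: 6>2); eliminate Opt4.
Firm A's strategy Opt5 is strictly dominated by Opt1 (Alpha: 4>2, Beta: 9>0, Gamma: 7>3, Delta: 6>5) and is removed.
Column Beta is eliminated: Alpha beats it against every remaining row (Opt1: 8>4, Opt3: 5>3).
Firm B's strategy Gamma is strictly dominated by Alpha (Opt1: 8>4, Opt3: 5>3) and is removed.
Column Delta is eliminated: Alpha beats it against every remaining row (Opt1: 8>3, Opt3: 5>4).
For Firm A, Opt3 strictly dominates Opt1 on the remaining columns (Alpha: 6>4); eliminate Opt1.
Among the remaining strategies, none is strictly dominated by another pure strategy of the same player, so the elimination stops.
Surviving strategies — Firm A: {Opt3}; Firm B: {Alpha}.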